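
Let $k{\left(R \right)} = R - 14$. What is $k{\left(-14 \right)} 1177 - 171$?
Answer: $-33127$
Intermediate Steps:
$k{\left(R \right)} = -14 + R$
$k{\left(-14 \right)} 1177 - 171 = \left(-14 - 14\right) 1177 - 171 = \left(-28\right) 1177 - 171 = -32956 - 171 = -33127$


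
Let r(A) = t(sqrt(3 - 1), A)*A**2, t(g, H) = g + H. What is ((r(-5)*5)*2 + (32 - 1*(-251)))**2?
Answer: 1060089 - 483500*sqrt(2) ≈ 3.7632e+5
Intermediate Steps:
t(g, H) = H + g
r(A) = A**2*(A + sqrt(2)) (r(A) = (A + sqrt(3 - 1))*A**2 = (A + sqrt(2))*A**2 = A**2*(A + sqrt(2)))
((r(-5)*5)*2 + (32 - 1*(-251)))**2 = ((((-5)**2*(-5 + sqrt(2)))*5)*2 + (32 - 1*(-251)))**2 = (((25*(-5 + sqrt(2)))*5)*2 + (32 + 251))**2 = (((-125 + 25*sqrt(2))*5)*2 + 283)**2 = ((-625 + 125*sqrt(2))*2 + 283)**2 = ((-1250 + 250*sqrt(2)) + 283)**2 = (-967 + 250*sqrt(2))**2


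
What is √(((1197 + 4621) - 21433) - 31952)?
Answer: I*√47567 ≈ 218.1*I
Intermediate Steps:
√(((1197 + 4621) - 21433) - 31952) = √((5818 - 21433) - 31952) = √(-15615 - 31952) = √(-47567) = I*√47567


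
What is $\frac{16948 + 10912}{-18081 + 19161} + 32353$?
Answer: $\frac{1748455}{54} \approx 32379.0$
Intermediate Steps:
$\frac{16948 + 10912}{-18081 + 19161} + 32353 = \frac{27860}{1080} + 32353 = 27860 \cdot \frac{1}{1080} + 32353 = \frac{1393}{54} + 32353 = \frac{1748455}{54}$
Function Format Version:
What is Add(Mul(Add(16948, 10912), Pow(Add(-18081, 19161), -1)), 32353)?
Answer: Rational(1748455, 54) ≈ 32379.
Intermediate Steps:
Add(Mul(Add(16948, 10912), Pow(Add(-18081, 19161), -1)), 32353) = Add(Mul(27860, Pow(1080, -1)), 32353) = Add(Mul(27860, Rational(1, 1080)), 32353) = Add(Rational(1393, 54), 32353) = Rational(1748455, 54)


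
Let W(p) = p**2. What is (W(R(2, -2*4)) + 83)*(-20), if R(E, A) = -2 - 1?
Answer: -1840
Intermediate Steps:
R(E, A) = -3
(W(R(2, -2*4)) + 83)*(-20) = ((-3)**2 + 83)*(-20) = (9 + 83)*(-20) = 92*(-20) = -1840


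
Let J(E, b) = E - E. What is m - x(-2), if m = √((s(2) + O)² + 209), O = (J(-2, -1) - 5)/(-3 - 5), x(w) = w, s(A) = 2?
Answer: 2 + √13817/8 ≈ 16.693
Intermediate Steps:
J(E, b) = 0
O = 5/8 (O = (0 - 5)/(-3 - 5) = -5/(-8) = -5*(-⅛) = 5/8 ≈ 0.62500)
m = √13817/8 (m = √((2 + 5/8)² + 209) = √((21/8)² + 209) = √(441/64 + 209) = √(13817/64) = √13817/8 ≈ 14.693)
m - x(-2) = √13817/8 - 1*(-2) = √13817/8 + 2 = 2 + √13817/8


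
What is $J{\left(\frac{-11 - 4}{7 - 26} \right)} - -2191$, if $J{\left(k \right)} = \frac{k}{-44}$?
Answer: $\frac{1831661}{836} \approx 2191.0$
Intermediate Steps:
$J{\left(k \right)} = - \frac{k}{44}$ ($J{\left(k \right)} = k \left(- \frac{1}{44}\right) = - \frac{k}{44}$)
$J{\left(\frac{-11 - 4}{7 - 26} \right)} - -2191 = - \frac{\left(-11 - 4\right) \frac{1}{7 - 26}}{44} - -2191 = - \frac{\left(-15\right) \frac{1}{-19}}{44} + 2191 = - \frac{\left(-15\right) \left(- \frac{1}{19}\right)}{44} + 2191 = \left(- \frac{1}{44}\right) \frac{15}{19} + 2191 = - \frac{15}{836} + 2191 = \frac{1831661}{836}$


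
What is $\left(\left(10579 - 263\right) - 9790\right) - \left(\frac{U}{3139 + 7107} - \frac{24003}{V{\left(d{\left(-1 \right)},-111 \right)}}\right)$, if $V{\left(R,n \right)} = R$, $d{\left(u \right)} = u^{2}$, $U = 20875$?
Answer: $\frac{251303259}{10246} \approx 24527.0$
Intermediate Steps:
$\left(\left(10579 - 263\right) - 9790\right) - \left(\frac{U}{3139 + 7107} - \frac{24003}{V{\left(d{\left(-1 \right)},-111 \right)}}\right) = \left(\left(10579 - 263\right) - 9790\right) - \left(\frac{20875}{3139 + 7107} - \frac{24003}{\left(-1\right)^{2}}\right) = \left(10316 - 9790\right) - \left(\frac{20875}{10246} - \frac{24003}{1}\right) = 526 - \left(20875 \cdot \frac{1}{10246} - 24003\right) = 526 - \left(\frac{20875}{10246} - 24003\right) = 526 - - \frac{245913863}{10246} = 526 + \frac{245913863}{10246} = \frac{251303259}{10246}$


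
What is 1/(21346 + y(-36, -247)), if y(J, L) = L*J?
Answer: 1/30238 ≈ 3.3071e-5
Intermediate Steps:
y(J, L) = J*L
1/(21346 + y(-36, -247)) = 1/(21346 - 36*(-247)) = 1/(21346 + 8892) = 1/30238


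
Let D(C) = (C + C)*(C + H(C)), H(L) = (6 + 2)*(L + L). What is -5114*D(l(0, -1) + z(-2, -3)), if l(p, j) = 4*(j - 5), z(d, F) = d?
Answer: -117540176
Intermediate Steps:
H(L) = 16*L (H(L) = 8*(2*L) = 16*L)
l(p, j) = -20 + 4*j (l(p, j) = 4*(-5 + j) = -20 + 4*j)
D(C) = 34*C² (D(C) = (C + C)*(C + 16*C) = (2*C)*(17*C) = 34*C²)
-5114*D(l(0, -1) + z(-2, -3)) = -173876*((-20 + 4*(-1)) - 2)² = -173876*((-20 - 4) - 2)² = -173876*(-24 - 2)² = -173876*(-26)² = -173876*676 = -5114*22984 = -117540176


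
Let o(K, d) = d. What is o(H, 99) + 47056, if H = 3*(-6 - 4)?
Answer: 47155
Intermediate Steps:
H = -30 (H = 3*(-10) = -30)
o(H, 99) + 47056 = 99 + 47056 = 47155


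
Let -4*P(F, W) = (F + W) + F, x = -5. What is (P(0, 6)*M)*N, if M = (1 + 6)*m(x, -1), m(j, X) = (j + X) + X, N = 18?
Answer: 1323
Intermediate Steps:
m(j, X) = j + 2*X (m(j, X) = (X + j) + X = j + 2*X)
P(F, W) = -F/2 - W/4 (P(F, W) = -((F + W) + F)/4 = -(W + 2*F)/4 = -F/2 - W/4)
M = -49 (M = (1 + 6)*(-5 + 2*(-1)) = 7*(-5 - 2) = 7*(-7) = -49)
(P(0, 6)*M)*N = ((-½*0 - ¼*6)*(-49))*18 = ((0 - 3/2)*(-49))*18 = -3/2*(-49)*18 = (147/2)*18 = 1323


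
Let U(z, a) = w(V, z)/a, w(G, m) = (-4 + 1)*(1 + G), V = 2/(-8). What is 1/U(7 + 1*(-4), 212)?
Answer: -848/9 ≈ -94.222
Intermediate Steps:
V = -¼ (V = 2*(-⅛) = -¼ ≈ -0.25000)
w(G, m) = -3 - 3*G (w(G, m) = -3*(1 + G) = -3 - 3*G)
U(z, a) = -9/(4*a) (U(z, a) = (-3 - 3*(-¼))/a = (-3 + ¾)/a = -9/(4*a))
1/U(7 + 1*(-4), 212) = 1/(-9/4/212) = 1/(-9/4*1/212) = 1/(-9/848) = -848/9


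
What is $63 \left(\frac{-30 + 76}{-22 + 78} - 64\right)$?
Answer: $- \frac{15921}{4} \approx -3980.3$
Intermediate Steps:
$63 \left(\frac{-30 + 76}{-22 + 78} - 64\right) = 63 \left(\frac{46}{56} - 64\right) = 63 \left(46 \cdot \frac{1}{56} - 64\right) = 63 \left(\frac{23}{28} - 64\right) = 63 \left(- \frac{1769}{28}\right) = - \frac{15921}{4}$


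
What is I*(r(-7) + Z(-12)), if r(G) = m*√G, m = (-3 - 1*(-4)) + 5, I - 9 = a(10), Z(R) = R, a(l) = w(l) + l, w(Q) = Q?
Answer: -348 + 174*I*√7 ≈ -348.0 + 460.36*I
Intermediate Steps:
a(l) = 2*l (a(l) = l + l = 2*l)
I = 29 (I = 9 + 2*10 = 9 + 20 = 29)
m = 6 (m = (-3 + 4) + 5 = 1 + 5 = 6)
r(G) = 6*√G
I*(r(-7) + Z(-12)) = 29*(6*√(-7) - 12) = 29*(6*(I*√7) - 12) = 29*(6*I*√7 - 12) = 29*(-12 + 6*I*√7) = -348 + 174*I*√7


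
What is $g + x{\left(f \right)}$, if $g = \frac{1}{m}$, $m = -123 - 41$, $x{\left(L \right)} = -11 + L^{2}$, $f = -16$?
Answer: $\frac{40179}{164} \approx 244.99$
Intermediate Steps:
$m = -164$ ($m = -123 - 41 = -164$)
$g = - \frac{1}{164}$ ($g = \frac{1}{-164} = - \frac{1}{164} \approx -0.0060976$)
$g + x{\left(f \right)} = - \frac{1}{164} - \left(11 - \left(-16\right)^{2}\right) = - \frac{1}{164} + \left(-11 + 256\right) = - \frac{1}{164} + 245 = \frac{40179}{164}$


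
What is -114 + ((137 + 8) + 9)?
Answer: 40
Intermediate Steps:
-114 + ((137 + 8) + 9) = -114 + (145 + 9) = -114 + 154 = 40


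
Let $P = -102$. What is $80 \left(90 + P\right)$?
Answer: $-960$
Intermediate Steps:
$80 \left(90 + P\right) = 80 \left(90 - 102\right) = 80 \left(-12\right) = -960$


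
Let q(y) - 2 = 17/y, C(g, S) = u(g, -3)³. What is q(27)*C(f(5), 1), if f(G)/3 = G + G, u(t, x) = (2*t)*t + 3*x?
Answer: 15107108283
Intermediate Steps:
u(t, x) = 2*t² + 3*x
f(G) = 6*G (f(G) = 3*(G + G) = 3*(2*G) = 6*G)
C(g, S) = (-9 + 2*g²)³ (C(g, S) = (2*g² + 3*(-3))³ = (2*g² - 9)³ = (-9 + 2*g²)³)
q(y) = 2 + 17/y
q(27)*C(f(5), 1) = (2 + 17/27)*(-9 + 2*(6*5)²)³ = (2 + 17*(1/27))*(-9 + 2*30²)³ = (2 + 17/27)*(-9 + 2*900)³ = 71*(-9 + 1800)³/27 = (71/27)*1791³ = (71/27)*5744956671 = 15107108283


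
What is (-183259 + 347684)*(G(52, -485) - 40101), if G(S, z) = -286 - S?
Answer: -6649182575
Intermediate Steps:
(-183259 + 347684)*(G(52, -485) - 40101) = (-183259 + 347684)*((-286 - 1*52) - 40101) = 164425*((-286 - 52) - 40101) = 164425*(-338 - 40101) = 164425*(-40439) = -6649182575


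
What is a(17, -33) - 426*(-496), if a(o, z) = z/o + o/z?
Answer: 118535678/561 ≈ 2.1129e+5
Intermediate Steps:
a(o, z) = o/z + z/o
a(17, -33) - 426*(-496) = (17/(-33) - 33/17) - 426*(-496) = (17*(-1/33) - 33*1/17) + 211296 = (-17/33 - 33/17) + 211296 = -1378/561 + 211296 = 118535678/561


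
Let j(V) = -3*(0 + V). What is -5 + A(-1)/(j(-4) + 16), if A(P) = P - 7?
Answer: -37/7 ≈ -5.2857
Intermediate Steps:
j(V) = -3*V
A(P) = -7 + P
-5 + A(-1)/(j(-4) + 16) = -5 + (-7 - 1)/(-3*(-4) + 16) = -5 - 8/(12 + 16) = -5 - 8/28 = -5 + (1/28)*(-8) = -5 - 2/7 = -37/7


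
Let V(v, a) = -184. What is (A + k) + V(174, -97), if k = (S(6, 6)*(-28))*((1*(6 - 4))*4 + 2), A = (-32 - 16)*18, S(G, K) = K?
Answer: -2728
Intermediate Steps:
A = -864 (A = -48*18 = -864)
k = -1680 (k = (6*(-28))*((1*(6 - 4))*4 + 2) = -168*((1*2)*4 + 2) = -168*(2*4 + 2) = -168*(8 + 2) = -168*10 = -1680)
(A + k) + V(174, -97) = (-864 - 1680) - 184 = -2544 - 184 = -2728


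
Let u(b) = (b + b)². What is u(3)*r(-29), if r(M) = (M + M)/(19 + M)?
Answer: 1044/5 ≈ 208.80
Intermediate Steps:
u(b) = 4*b² (u(b) = (2*b)² = 4*b²)
r(M) = 2*M/(19 + M) (r(M) = (2*M)/(19 + M) = 2*M/(19 + M))
u(3)*r(-29) = (4*3²)*(2*(-29)/(19 - 29)) = (4*9)*(2*(-29)/(-10)) = 36*(2*(-29)*(-⅒)) = 36*(29/5) = 1044/5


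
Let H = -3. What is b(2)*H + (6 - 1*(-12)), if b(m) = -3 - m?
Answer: 33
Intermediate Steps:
b(2)*H + (6 - 1*(-12)) = (-3 - 1*2)*(-3) + (6 - 1*(-12)) = (-3 - 2)*(-3) + (6 + 12) = -5*(-3) + 18 = 15 + 18 = 33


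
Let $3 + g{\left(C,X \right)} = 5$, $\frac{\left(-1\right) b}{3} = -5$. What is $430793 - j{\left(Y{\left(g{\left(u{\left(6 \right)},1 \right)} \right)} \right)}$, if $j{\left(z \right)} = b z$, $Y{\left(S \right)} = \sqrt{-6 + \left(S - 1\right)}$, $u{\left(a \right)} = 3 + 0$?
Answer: $430793 - 15 i \sqrt{5} \approx 4.3079 \cdot 10^{5} - 33.541 i$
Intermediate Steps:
$u{\left(a \right)} = 3$
$b = 15$ ($b = \left(-3\right) \left(-5\right) = 15$)
$g{\left(C,X \right)} = 2$ ($g{\left(C,X \right)} = -3 + 5 = 2$)
$Y{\left(S \right)} = \sqrt{-7 + S}$ ($Y{\left(S \right)} = \sqrt{-6 + \left(S - 1\right)} = \sqrt{-6 + \left(-1 + S\right)} = \sqrt{-7 + S}$)
$j{\left(z \right)} = 15 z$
$430793 - j{\left(Y{\left(g{\left(u{\left(6 \right)},1 \right)} \right)} \right)} = 430793 - 15 \sqrt{-7 + 2} = 430793 - 15 \sqrt{-5} = 430793 - 15 i \sqrt{5}$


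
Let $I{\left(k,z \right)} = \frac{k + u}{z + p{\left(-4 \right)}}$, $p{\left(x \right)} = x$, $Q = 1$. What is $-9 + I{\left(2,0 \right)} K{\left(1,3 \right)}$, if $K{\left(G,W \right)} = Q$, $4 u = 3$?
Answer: $- \frac{155}{16} \approx -9.6875$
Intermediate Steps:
$u = \frac{3}{4}$ ($u = \frac{1}{4} \cdot 3 = \frac{3}{4} \approx 0.75$)
$K{\left(G,W \right)} = 1$
$I{\left(k,z \right)} = \frac{\frac{3}{4} + k}{-4 + z}$ ($I{\left(k,z \right)} = \frac{k + \frac{3}{4}}{z - 4} = \frac{\frac{3}{4} + k}{-4 + z}$)
$-9 + I{\left(2,0 \right)} K{\left(1,3 \right)} = -9 + \frac{\frac{3}{4} + 2}{-4 + 0} \cdot 1 = -9 + \frac{1}{-4} \cdot \frac{11}{4} \cdot 1 = -9 + \left(- \frac{1}{4}\right) \frac{11}{4} \cdot 1 = -9 - \frac{11}{16} = - \frac{155}{16}$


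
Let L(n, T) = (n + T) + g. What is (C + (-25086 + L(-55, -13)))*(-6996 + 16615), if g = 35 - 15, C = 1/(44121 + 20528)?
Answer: -15629797335335/64649 ≈ -2.4176e+8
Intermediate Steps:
C = 1/64649 ≈ 1.5468e-5
g = 20
L(n, T) = 20 + T + n (L(n, T) = (n + T) + 20 = (T + n) + 20 = 20 + T + n)
(C + (-25086 + L(-55, -13)))*(-6996 + 16615) = (1/64649 + (-25086 + (20 - 13 - 55)))*(-6996 + 16615) = (1/64649 + (-25086 - 48))*9619 = (1/64649 - 25134)*9619 = -1624887965/64649*9619 = -15629797335335/64649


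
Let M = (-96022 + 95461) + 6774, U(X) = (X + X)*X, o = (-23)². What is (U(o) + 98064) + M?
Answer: 663959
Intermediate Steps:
o = 529
U(X) = 2*X² (U(X) = (2*X)*X = 2*X²)
M = 6213 (M = -561 + 6774 = 6213)
(U(o) + 98064) + M = (2*529² + 98064) + 6213 = (2*279841 + 98064) + 6213 = (559682 + 98064) + 6213 = 657746 + 6213 = 663959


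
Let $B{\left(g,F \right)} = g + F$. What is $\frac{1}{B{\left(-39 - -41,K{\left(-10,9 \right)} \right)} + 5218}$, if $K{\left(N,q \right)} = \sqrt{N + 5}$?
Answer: $\frac{1044}{5449681} - \frac{i \sqrt{5}}{27248405} \approx 0.00019157 - 8.2062 \cdot 10^{-8} i$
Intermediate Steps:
$K{\left(N,q \right)} = \sqrt{5 + N}$
$B{\left(g,F \right)} = F + g$
$\frac{1}{B{\left(-39 - -41,K{\left(-10,9 \right)} \right)} + 5218} = \frac{1}{\left(\sqrt{5 - 10} - -2\right) + 5218} = \frac{1}{\left(\sqrt{-5} + \left(-39 + 41\right)\right) + 5218} = \frac{1}{\left(i \sqrt{5} + 2\right) + 5218} = \frac{1}{\left(2 + i \sqrt{5}\right) + 5218} = \frac{1}{5220 + i \sqrt{5}}$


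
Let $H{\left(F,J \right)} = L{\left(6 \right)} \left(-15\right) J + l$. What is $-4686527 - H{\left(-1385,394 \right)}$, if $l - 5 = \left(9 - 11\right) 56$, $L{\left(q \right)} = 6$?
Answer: $-4650960$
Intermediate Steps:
$l = -107$ ($l = 5 + \left(9 - 11\right) 56 = 5 - 112 = -107$)
$H{\left(F,J \right)} = -107 - 90 J$ ($H{\left(F,J \right)} = 6 \left(-15\right) J - 107 = - 90 J - 107 = -107 - 90 J$)
$-4686527 - H{\left(-1385,394 \right)} = -4686527 - \left(-107 - 35460\right) = -4686527 - -35567 = -4686527 + 35567 = -4650960$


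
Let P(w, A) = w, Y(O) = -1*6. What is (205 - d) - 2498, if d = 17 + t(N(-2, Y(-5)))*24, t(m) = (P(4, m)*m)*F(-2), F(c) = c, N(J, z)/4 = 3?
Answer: -6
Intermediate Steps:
Y(O) = -6
N(J, z) = 12 (N(J, z) = 4*3 = 12)
t(m) = -8*m (t(m) = (4*m)*(-2) = -8*m)
d = -2287 (d = 17 - 8*12*24 = 17 - 96*24 = 17 - 2304 = -2287)
(205 - d) - 2498 = (205 - 1*(-2287)) - 2498 = (205 + 2287) - 2498 = 2492 - 2498 = -6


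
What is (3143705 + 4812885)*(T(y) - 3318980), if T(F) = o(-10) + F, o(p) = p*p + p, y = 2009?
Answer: -26391062195790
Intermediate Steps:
o(p) = p + p**2 (o(p) = p**2 + p = p + p**2)
T(F) = 90 + F (T(F) = -10*(1 - 10) + F = -10*(-9) + F = 90 + F)
(3143705 + 4812885)*(T(y) - 3318980) = (3143705 + 4812885)*((90 + 2009) - 3318980) = 7956590*(2099 - 3318980) = 7956590*(-3316881) = -26391062195790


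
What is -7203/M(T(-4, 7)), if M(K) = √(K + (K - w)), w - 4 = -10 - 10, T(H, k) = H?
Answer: -7203*√2/4 ≈ -2546.6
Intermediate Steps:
w = -16 (w = 4 + (-10 - 10) = 4 - 20 = -16)
M(K) = √(16 + 2*K) (M(K) = √(K + (K - 1*(-16))) = √(K + (K + 16)) = √(K + (16 + K)) = √(16 + 2*K))
-7203/M(T(-4, 7)) = -7203/√(16 + 2*(-4)) = -7203/√(16 - 8) = -7203*√2/4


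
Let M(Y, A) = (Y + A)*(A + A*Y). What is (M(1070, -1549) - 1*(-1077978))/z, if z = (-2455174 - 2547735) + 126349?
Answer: -265242973/1625520 ≈ -163.17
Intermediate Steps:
M(Y, A) = (A + Y)*(A + A*Y)
z = -4876560 (z = -5002909 + 126349 = -4876560)
(M(1070, -1549) - 1*(-1077978))/z = (-1549*(-1549 + 1070 + 1070**2 - 1549*1070) - 1*(-1077978))/(-4876560) = (-1549*(-1549 + 1070 + 1144900 - 1657430) + 1077978)*(-1/4876560) = (-1549*(-513009) + 1077978)*(-1/4876560) = (794650941 + 1077978)*(-1/4876560) = 795728919*(-1/4876560) = -265242973/1625520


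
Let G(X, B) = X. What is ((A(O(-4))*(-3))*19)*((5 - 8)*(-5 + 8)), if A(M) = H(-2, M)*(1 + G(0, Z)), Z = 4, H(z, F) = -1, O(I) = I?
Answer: -513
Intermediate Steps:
A(M) = -1 (A(M) = -(1 + 0) = -1*1 = -1)
((A(O(-4))*(-3))*19)*((5 - 8)*(-5 + 8)) = (-1*(-3)*19)*((5 - 8)*(-5 + 8)) = (3*19)*(-3*3) = 57*(-9) = -513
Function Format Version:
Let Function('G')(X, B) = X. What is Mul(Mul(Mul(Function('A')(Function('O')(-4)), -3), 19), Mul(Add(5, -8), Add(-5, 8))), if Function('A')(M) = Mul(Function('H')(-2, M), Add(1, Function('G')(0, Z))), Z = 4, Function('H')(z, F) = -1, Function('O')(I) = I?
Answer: -513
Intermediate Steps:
Function('A')(M) = -1 (Function('A')(M) = Mul(-1, Add(1, 0)) = Mul(-1, 1) = -1)
Mul(Mul(Mul(Function('A')(Function('O')(-4)), -3), 19), Mul(Add(5, -8), Add(-5, 8))) = Mul(Mul(Mul(-1, -3), 19), Mul(Add(5, -8), Add(-5, 8))) = Mul(Mul(3, 19), Mul(-3, 3)) = Mul(57, -9) = -513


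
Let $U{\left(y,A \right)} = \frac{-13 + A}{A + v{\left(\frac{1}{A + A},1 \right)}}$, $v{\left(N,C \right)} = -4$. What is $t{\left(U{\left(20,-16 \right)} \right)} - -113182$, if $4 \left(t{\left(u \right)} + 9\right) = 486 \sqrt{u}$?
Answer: $113173 + \frac{243 \sqrt{145}}{20} \approx 1.1332 \cdot 10^{5}$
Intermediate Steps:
$U{\left(y,A \right)} = \frac{-13 + A}{-4 + A}$ ($U{\left(y,A \right)} = \frac{-13 + A}{A - 4} = \frac{-13 + A}{-4 + A}$)
$t{\left(u \right)} = -9 + \frac{243 \sqrt{u}}{2}$ ($t{\left(u \right)} = -9 + \frac{486 \sqrt{u}}{4} = -9 + \frac{243 \sqrt{u}}{2}$)
$t{\left(U{\left(20,-16 \right)} \right)} - -113182 = \left(-9 + \frac{243 \sqrt{\frac{-13 - 16}{-4 - 16}}}{2}\right) - -113182 = \left(-9 + \frac{243 \sqrt{\frac{1}{-20} \left(-29\right)}}{2}\right) + 113182 = \left(-9 + \frac{243 \sqrt{\left(- \frac{1}{20}\right) \left(-29\right)}}{2}\right) + 113182 = \left(-9 + \frac{243 \sqrt{\frac{29}{20}}}{2}\right) + 113182 = \left(-9 + \frac{243 \frac{\sqrt{145}}{10}}{2}\right) + 113182 = \left(-9 + \frac{243 \sqrt{145}}{20}\right) + 113182 = 113173 + \frac{243 \sqrt{145}}{20}$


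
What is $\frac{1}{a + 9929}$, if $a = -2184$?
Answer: $\frac{1}{7745} \approx 0.00012912$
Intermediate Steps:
$\frac{1}{a + 9929} = \frac{1}{-2184 + 9929} = \frac{1}{7745}$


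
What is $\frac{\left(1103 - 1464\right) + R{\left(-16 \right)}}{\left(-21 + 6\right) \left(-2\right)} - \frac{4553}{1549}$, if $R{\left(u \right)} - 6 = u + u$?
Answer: $- \frac{245351}{15490} \approx -15.839$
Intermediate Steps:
$R{\left(u \right)} = 6 + 2 u$ ($R{\left(u \right)} = 6 + \left(u + u\right) = 6 + 2 u$)
$\frac{\left(1103 - 1464\right) + R{\left(-16 \right)}}{\left(-21 + 6\right) \left(-2\right)} - \frac{4553}{1549} = \frac{\left(1103 - 1464\right) + \left(6 + 2 \left(-16\right)\right)}{\left(-21 + 6\right) \left(-2\right)} - \frac{4553}{1549} = \frac{-361 + \left(6 - 32\right)}{\left(-15\right) \left(-2\right)} - \frac{4553}{1549} = \frac{-361 - 26}{30} - \frac{4553}{1549} = \left(-387\right) \frac{1}{30} - \frac{4553}{1549} = - \frac{129}{10} - \frac{4553}{1549} = - \frac{245351}{15490}$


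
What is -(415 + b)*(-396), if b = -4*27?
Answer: 121572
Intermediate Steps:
b = -108
-(415 + b)*(-396) = -(415 - 108)*(-396) = -307*(-396) = -1*(-121572) = 121572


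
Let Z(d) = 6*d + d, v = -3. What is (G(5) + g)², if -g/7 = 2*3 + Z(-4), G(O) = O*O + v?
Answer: 30976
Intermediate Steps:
Z(d) = 7*d
G(O) = -3 + O² (G(O) = O*O - 3 = O² - 3 = -3 + O²)
g = 154 (g = -7*(2*3 + 7*(-4)) = -7*(6 - 28) = -7*(-22) = 154)
(G(5) + g)² = ((-3 + 5²) + 154)² = ((-3 + 25) + 154)² = (22 + 154)² = 176² = 30976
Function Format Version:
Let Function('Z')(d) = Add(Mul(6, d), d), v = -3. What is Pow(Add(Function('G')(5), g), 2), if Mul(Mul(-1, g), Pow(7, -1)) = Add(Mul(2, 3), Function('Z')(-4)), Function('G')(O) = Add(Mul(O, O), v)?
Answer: 30976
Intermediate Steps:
Function('Z')(d) = Mul(7, d)
Function('G')(O) = Add(-3, Pow(O, 2)) (Function('G')(O) = Add(Mul(O, O), -3) = Add(Pow(O, 2), -3) = Add(-3, Pow(O, 2)))
g = 154 (g = Mul(-7, Add(Mul(2, 3), Mul(7, -4))) = Mul(-7, Add(6, -28)) = Mul(-7, -22) = 154)
Pow(Add(Function('G')(5), g), 2) = Pow(Add(Add(-3, Pow(5, 2)), 154), 2) = Pow(Add(Add(-3, 25), 154), 2) = Pow(Add(22, 154), 2) = Pow(176, 2) = 30976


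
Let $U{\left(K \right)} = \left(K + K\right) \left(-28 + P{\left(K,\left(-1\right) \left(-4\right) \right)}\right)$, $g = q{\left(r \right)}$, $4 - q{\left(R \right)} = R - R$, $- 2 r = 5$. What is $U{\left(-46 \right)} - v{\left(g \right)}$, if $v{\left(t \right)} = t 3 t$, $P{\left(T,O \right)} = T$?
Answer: $6760$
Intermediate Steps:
$r = - \frac{5}{2}$ ($r = \left(- \frac{1}{2}\right) 5 = - \frac{5}{2} \approx -2.5$)
$q{\left(R \right)} = 4$ ($q{\left(R \right)} = 4 - \left(R - R\right) = 4 - 0 = 4 + 0 = 4$)
$g = 4$
$U{\left(K \right)} = 2 K \left(-28 + K\right)$ ($U{\left(K \right)} = \left(K + K\right) \left(-28 + K\right) = 2 K \left(-28 + K\right)$)
$v{\left(t \right)} = 3 t^{2}$ ($v{\left(t \right)} = 3 t t = 3 t^{2}$)
$U{\left(-46 \right)} - v{\left(g \right)} = 2 \left(-46\right) \left(-28 - 46\right) - 3 \cdot 4^{2} = 2 \left(-46\right) \left(-74\right) - 3 \cdot 16 = 6808 - 48 = 6760$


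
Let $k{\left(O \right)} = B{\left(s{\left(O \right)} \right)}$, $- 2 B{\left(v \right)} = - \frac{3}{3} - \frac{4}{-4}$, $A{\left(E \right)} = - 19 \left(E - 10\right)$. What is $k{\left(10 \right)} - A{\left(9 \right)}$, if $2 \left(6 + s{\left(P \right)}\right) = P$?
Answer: $-19$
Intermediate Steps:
$s{\left(P \right)} = -6 + \frac{P}{2}$
$A{\left(E \right)} = 190 - 19 E$ ($A{\left(E \right)} = - 19 \left(-10 + E\right) = 190 - 19 E$)
$B{\left(v \right)} = 0$ ($B{\left(v \right)} = - \frac{- \frac{3}{3} - \frac{4}{-4}}{2} = - \frac{\left(-3\right) \frac{1}{3} - -1}{2} = - \frac{-1 + 1}{2} = \left(- \frac{1}{2}\right) 0 = 0$)
$k{\left(O \right)} = 0$
$k{\left(10 \right)} - A{\left(9 \right)} = 0 - \left(190 - 171\right) = 0 - 19 = -19$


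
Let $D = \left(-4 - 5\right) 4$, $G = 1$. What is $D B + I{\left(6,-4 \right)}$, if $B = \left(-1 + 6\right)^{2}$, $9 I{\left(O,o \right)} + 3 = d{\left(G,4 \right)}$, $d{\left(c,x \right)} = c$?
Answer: $- \frac{8102}{9} \approx -900.22$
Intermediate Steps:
$I{\left(O,o \right)} = - \frac{2}{9}$ ($I{\left(O,o \right)} = - \frac{1}{3} + \frac{1}{9} \cdot 1 = - \frac{1}{3} + \frac{1}{9} = - \frac{2}{9}$)
$B = 25$ ($B = 5^{2} = 25$)
$D = -36$ ($D = \left(-4 - 5\right) 4 = \left(-9\right) 4 = -36$)
$D B + I{\left(6,-4 \right)} = \left(-36\right) 25 - \frac{2}{9} = -900 - \frac{2}{9} = - \frac{8102}{9}$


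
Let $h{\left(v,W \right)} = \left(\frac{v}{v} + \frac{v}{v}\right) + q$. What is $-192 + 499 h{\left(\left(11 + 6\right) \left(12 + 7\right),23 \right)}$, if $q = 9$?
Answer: $5297$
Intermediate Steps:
$h{\left(v,W \right)} = 11$ ($h{\left(v,W \right)} = \left(\frac{v}{v} + \frac{v}{v}\right) + 9 = \left(1 + 1\right) + 9 = 2 + 9 = 11$)
$-192 + 499 h{\left(\left(11 + 6\right) \left(12 + 7\right),23 \right)} = -192 + 499 \cdot 11 = -192 + 5489 = 5297$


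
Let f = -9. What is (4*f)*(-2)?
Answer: 72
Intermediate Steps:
(4*f)*(-2) = (4*(-9))*(-2) = -36*(-2) = 72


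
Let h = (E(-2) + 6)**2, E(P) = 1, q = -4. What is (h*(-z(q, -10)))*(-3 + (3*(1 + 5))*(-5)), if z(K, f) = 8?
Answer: 36456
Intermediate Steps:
h = 49 (h = (1 + 6)**2 = 7**2 = 49)
(h*(-z(q, -10)))*(-3 + (3*(1 + 5))*(-5)) = (49*(-1*8))*(-3 + (3*(1 + 5))*(-5)) = (49*(-8))*(-3 + (3*6)*(-5)) = -392*(-3 + 18*(-5)) = -392*(-3 - 90) = -392*(-93) = 36456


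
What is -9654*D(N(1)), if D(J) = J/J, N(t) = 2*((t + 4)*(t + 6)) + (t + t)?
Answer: -9654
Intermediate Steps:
N(t) = 2*t + 2*(4 + t)*(6 + t) (N(t) = 2*((4 + t)*(6 + t)) + 2*t = 2*(4 + t)*(6 + t) + 2*t = 2*t + 2*(4 + t)*(6 + t))
D(J) = 1
-9654*D(N(1)) = -9654/(1/1) = -9654/1 = -9654*1 = -9654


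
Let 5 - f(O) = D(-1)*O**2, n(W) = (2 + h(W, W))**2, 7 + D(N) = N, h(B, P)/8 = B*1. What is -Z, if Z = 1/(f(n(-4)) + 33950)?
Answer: -1/6513955 ≈ -1.5352e-7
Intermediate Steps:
h(B, P) = 8*B (h(B, P) = 8*(B*1) = 8*B)
D(N) = -7 + N
n(W) = (2 + 8*W)**2
f(O) = 5 + 8*O**2 (f(O) = 5 - (-7 - 1)*O**2 = 5 - (-8)*O**2 = 5 + 8*O**2)
Z = 1/6513955 (Z = 1/((5 + 8*(4*(1 + 4*(-4))**2)**2) + 33950) = 1/((5 + 8*(4*(1 - 16)**2)**2) + 33950) = 1/((5 + 8*(4*(-15)**2)**2) + 33950) = 1/((5 + 8*(4*225)**2) + 33950) = 1/((5 + 8*900**2) + 33950) = 1/((5 + 8*810000) + 33950) = 1/((5 + 6480000) + 33950) = 1/(6480005 + 33950) = 1/6513955 ≈ 1.5352e-7)
-Z = -1*1/6513955 = -1/6513955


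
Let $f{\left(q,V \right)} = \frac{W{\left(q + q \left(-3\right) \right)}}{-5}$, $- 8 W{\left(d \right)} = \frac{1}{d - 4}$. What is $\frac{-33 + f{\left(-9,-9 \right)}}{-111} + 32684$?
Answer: $\frac{2031655919}{62160} \approx 32684.0$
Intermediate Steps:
$W{\left(d \right)} = - \frac{1}{8 \left(-4 + d\right)}$ ($W{\left(d \right)} = - \frac{1}{8 \left(d - 4\right)} = - \frac{1}{8 \left(-4 + d\right)}$)
$f{\left(q,V \right)} = \frac{1}{5 \left(-32 - 16 q\right)}$ ($f{\left(q,V \right)} = \frac{\left(-1\right) \frac{1}{-32 + 8 \left(q + q \left(-3\right)\right)}}{-5} = - \frac{1}{-32 + 8 \left(q - 3 q\right)} \left(- \frac{1}{5}\right) = - \frac{1}{-32 + 8 \left(- 2 q\right)} \left(- \frac{1}{5}\right) = - \frac{1}{-32 - 16 q} \left(- \frac{1}{5}\right) = \frac{1}{5 \left(-32 - 16 q\right)}$)
$\frac{-33 + f{\left(-9,-9 \right)}}{-111} + 32684 = \frac{-33 + \frac{1}{80 \left(-2 - -9\right)}}{-111} + 32684 = \left(-33 + \frac{1}{80 \left(-2 + 9\right)}\right) \left(- \frac{1}{111}\right) + 32684 = \left(-33 + \frac{1}{80 \cdot 7}\right) \left(- \frac{1}{111}\right) + 32684 = \left(-33 + \frac{1}{80} \cdot \frac{1}{7}\right) \left(- \frac{1}{111}\right) + 32684 = \left(-33 + \frac{1}{560}\right) \left(- \frac{1}{111}\right) + 32684 = \left(- \frac{18479}{560}\right) \left(- \frac{1}{111}\right) + 32684 = \frac{18479}{62160} + 32684 = \frac{2031655919}{62160}$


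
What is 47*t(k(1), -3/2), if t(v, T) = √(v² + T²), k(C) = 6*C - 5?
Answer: 47*√13/2 ≈ 84.730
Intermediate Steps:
k(C) = -5 + 6*C
t(v, T) = √(T² + v²)
47*t(k(1), -3/2) = 47*√((-3/2)² + (-5 + 6*1)²) = 47*√((-3*½)² + (-5 + 6)²) = 47*√((-3/2)² + 1²) = 47*√(9/4 + 1) = 47*√(13/4) = 47*(√13/2) = 47*√13/2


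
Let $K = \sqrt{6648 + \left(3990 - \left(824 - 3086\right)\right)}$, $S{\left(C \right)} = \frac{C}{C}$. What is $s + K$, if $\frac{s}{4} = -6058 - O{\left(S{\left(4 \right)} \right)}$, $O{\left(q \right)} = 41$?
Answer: $-24396 + 10 \sqrt{129} \approx -24282.0$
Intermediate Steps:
$S{\left(C \right)} = 1$
$K = 10 \sqrt{129}$ ($K = \sqrt{6648 + \left(3990 - -2262\right)} = \sqrt{6648 + \left(3990 + 2262\right)} = \sqrt{6648 + 6252} = \sqrt{12900} = 10 \sqrt{129} \approx 113.58$)
$s = -24396$ ($s = 4 \left(-6058 - 41\right) = 4 \left(-6099\right) = -24396$)
$s + K = -24396 + 10 \sqrt{129}$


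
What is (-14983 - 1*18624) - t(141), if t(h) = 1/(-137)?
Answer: -4604158/137 ≈ -33607.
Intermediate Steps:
t(h) = -1/137
(-14983 - 1*18624) - t(141) = (-14983 - 1*18624) - 1*(-1/137) = (-14983 - 18624) + 1/137 = -33607 + 1/137 = -4604158/137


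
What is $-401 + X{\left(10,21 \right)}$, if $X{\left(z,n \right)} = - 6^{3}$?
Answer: $-617$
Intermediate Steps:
$X{\left(z,n \right)} = -216$ ($X{\left(z,n \right)} = \left(-1\right) 216 = -216$)
$-401 + X{\left(10,21 \right)} = -401 - 216 = -617$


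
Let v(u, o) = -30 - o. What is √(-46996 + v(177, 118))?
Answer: 2*I*√11786 ≈ 217.13*I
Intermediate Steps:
√(-46996 + v(177, 118)) = √(-46996 + (-30 - 1*118)) = √(-46996 + (-30 - 118)) = √(-46996 - 148) = √(-47144) = 2*I*√11786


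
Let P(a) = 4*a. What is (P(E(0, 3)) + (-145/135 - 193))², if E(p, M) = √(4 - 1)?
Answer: 27492592/729 - 41920*√3/27 ≈ 35024.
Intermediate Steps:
E(p, M) = √3
(P(E(0, 3)) + (-145/135 - 193))² = (4*√3 + (-145/135 - 193))² = (4*√3 + (-145*1/135 - 193))² = (4*√3 + (-29/27 - 193))² = (4*√3 - 5240/27)² = (-5240/27 + 4*√3)²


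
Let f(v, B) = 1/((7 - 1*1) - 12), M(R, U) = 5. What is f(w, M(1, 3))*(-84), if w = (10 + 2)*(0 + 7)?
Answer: 14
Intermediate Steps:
w = 84 (w = 12*7 = 84)
f(v, B) = -⅙ (f(v, B) = 1/((7 - 1) - 12) = 1/(6 - 12) = 1/(-6) = -⅙)
f(w, M(1, 3))*(-84) = -⅙*(-84) = 14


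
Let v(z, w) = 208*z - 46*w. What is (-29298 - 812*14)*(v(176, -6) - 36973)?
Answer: 3619274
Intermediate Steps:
v(z, w) = -46*w + 208*z
(-29298 - 812*14)*(v(176, -6) - 36973) = (-29298 - 812*14)*((-46*(-6) + 208*176) - 36973) = (-29298 - 11368)*((276 + 36608) - 36973) = -40666*(36884 - 36973) = -40666*(-89) = 3619274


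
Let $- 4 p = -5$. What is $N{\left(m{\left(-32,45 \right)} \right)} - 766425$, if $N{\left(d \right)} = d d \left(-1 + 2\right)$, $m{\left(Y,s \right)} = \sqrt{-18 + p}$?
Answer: $- \frac{3065767}{4} \approx -7.6644 \cdot 10^{5}$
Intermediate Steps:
$p = \frac{5}{4}$ ($p = \left(- \frac{1}{4}\right) \left(-5\right) = \frac{5}{4} \approx 1.25$)
$m{\left(Y,s \right)} = \frac{i \sqrt{67}}{2}$ ($m{\left(Y,s \right)} = \sqrt{-18 + \frac{5}{4}} = \sqrt{- \frac{67}{4}} = \frac{i \sqrt{67}}{2}$)
$N{\left(d \right)} = d^{2}$ ($N{\left(d \right)} = d^{2} \cdot 1 = d^{2}$)
$N{\left(m{\left(-32,45 \right)} \right)} - 766425 = \left(\frac{i \sqrt{67}}{2}\right)^{2} - 766425 = - \frac{67}{4} - 766425 = - \frac{3065767}{4}$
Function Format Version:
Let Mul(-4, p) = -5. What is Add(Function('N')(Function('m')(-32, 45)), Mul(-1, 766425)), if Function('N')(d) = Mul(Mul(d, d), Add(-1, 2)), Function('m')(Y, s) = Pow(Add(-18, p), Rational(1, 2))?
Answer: Rational(-3065767, 4) ≈ -7.6644e+5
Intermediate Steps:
p = Rational(5, 4) (p = Mul(Rational(-1, 4), -5) = Rational(5, 4) ≈ 1.2500)
Function('m')(Y, s) = Mul(Rational(1, 2), I, Pow(67, Rational(1, 2))) (Function('m')(Y, s) = Pow(Add(-18, Rational(5, 4)), Rational(1, 2)) = Pow(Rational(-67, 4), Rational(1, 2)) = Mul(Rational(1, 2), I, Pow(67, Rational(1, 2))))
Function('N')(d) = Pow(d, 2) (Function('N')(d) = Mul(Pow(d, 2), 1) = Pow(d, 2))
Add(Function('N')(Function('m')(-32, 45)), Mul(-1, 766425)) = Add(Pow(Mul(Rational(1, 2), I, Pow(67, Rational(1, 2))), 2), Mul(-1, 766425)) = Add(Rational(-67, 4), -766425) = Rational(-3065767, 4)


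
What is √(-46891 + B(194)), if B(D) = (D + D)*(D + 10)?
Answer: √32261 ≈ 179.61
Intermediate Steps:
B(D) = 2*D*(10 + D) (B(D) = (2*D)*(10 + D) = 2*D*(10 + D))
√(-46891 + B(194)) = √(-46891 + 2*194*(10 + 194)) = √(-46891 + 2*194*204) = √(-46891 + 79152) = √32261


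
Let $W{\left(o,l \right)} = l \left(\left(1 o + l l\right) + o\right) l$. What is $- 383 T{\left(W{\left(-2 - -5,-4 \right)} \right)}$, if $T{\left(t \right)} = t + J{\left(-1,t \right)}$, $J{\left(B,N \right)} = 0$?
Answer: $-134816$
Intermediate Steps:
$W{\left(o,l \right)} = l^{2} \left(l^{2} + 2 o\right)$ ($W{\left(o,l \right)} = l \left(\left(o + l^{2}\right) + o\right) l = l \left(l^{2} + 2 o\right) l = l^{2} \left(l^{2} + 2 o\right)$)
$T{\left(t \right)} = t$ ($T{\left(t \right)} = t + 0 = t$)
$- 383 T{\left(W{\left(-2 - -5,-4 \right)} \right)} = - 383 \left(-4\right)^{2} \left(\left(-4\right)^{2} + 2 \left(-2 - -5\right)\right) = - 383 \cdot 16 \left(16 + 2 \left(-2 + 5\right)\right) = - 383 \cdot 16 \left(16 + 2 \cdot 3\right) = - 383 \cdot 16 \left(16 + 6\right) = - 383 \cdot 16 \cdot 22 = \left(-383\right) 352 = -134816$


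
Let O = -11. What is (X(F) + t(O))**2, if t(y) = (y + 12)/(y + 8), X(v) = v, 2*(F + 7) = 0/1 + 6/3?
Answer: 361/9 ≈ 40.111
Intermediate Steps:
F = -6 (F = -7 + (0/1 + 6/3)/2 = -7 + (0*1 + 6*(1/3))/2 = -7 + (0 + 2)/2 = -7 + (1/2)*2 = -7 + 1 = -6)
t(y) = (12 + y)/(8 + y)
(X(F) + t(O))**2 = (-6 + (12 - 11)/(8 - 11))**2 = (-6 + 1/(-3))**2 = (-6 - 1/3*1)**2 = (-6 - 1/3)**2 = (-19/3)**2 = 361/9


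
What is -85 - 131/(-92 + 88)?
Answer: -209/4 ≈ -52.250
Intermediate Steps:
-85 - 131/(-92 + 88) = -85 - 131/(-4) = -85 - 1/4*(-131) = -85 + 131/4 = -209/4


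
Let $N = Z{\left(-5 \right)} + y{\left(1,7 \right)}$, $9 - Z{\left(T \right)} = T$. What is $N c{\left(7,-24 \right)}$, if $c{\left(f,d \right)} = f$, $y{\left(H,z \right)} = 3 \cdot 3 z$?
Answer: $539$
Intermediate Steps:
$y{\left(H,z \right)} = 9 z$
$Z{\left(T \right)} = 9 - T$
$N = 77$ ($N = \left(9 - -5\right) + 9 \cdot 7 = \left(9 + 5\right) + 63 = 14 + 63 = 77$)
$N c{\left(7,-24 \right)} = 77 \cdot 7 = 539$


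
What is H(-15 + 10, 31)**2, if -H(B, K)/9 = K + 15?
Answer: 171396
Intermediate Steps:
H(B, K) = -135 - 9*K (H(B, K) = -9*(K + 15) = -9*(15 + K) = -135 - 9*K)
H(-15 + 10, 31)**2 = (-135 - 9*31)**2 = (-135 - 279)**2 = (-414)**2 = 171396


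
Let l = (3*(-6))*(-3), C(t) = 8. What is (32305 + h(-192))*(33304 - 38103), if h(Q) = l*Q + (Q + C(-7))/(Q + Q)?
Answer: -5053342201/48 ≈ -1.0528e+8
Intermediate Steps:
l = 54 (l = -18*(-3) = 54)
h(Q) = 54*Q + (8 + Q)/(2*Q) (h(Q) = 54*Q + (Q + 8)/(Q + Q) = 54*Q + (8 + Q)/((2*Q)) = 54*Q + (8 + Q)*(1/(2*Q)) = 54*Q + (8 + Q)/(2*Q))
(32305 + h(-192))*(33304 - 38103) = (32305 + (½ + 4/(-192) + 54*(-192)))*(33304 - 38103) = (32305 + (½ + 4*(-1/192) - 10368))*(-4799) = (32305 + (½ - 1/48 - 10368))*(-4799) = (32305 - 497641/48)*(-4799) = (1052999/48)*(-4799) = -5053342201/48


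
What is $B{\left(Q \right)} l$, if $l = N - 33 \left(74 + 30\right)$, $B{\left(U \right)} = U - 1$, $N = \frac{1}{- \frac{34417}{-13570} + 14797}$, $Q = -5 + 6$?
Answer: $0$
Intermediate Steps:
$Q = 1$
$N = \frac{13570}{200829707}$ ($N = \frac{1}{\left(-34417\right) \left(- \frac{1}{13570}\right) + 14797} = \frac{1}{\frac{34417}{13570} + 14797} = \frac{1}{\frac{200829707}{13570}} = \frac{13570}{200829707} \approx 6.757 \cdot 10^{-5}$)
$B{\left(U \right)} = -1 + U$
$l = - \frac{689247540854}{200829707}$ ($l = \frac{13570}{200829707} - 33 \left(74 + 30\right) = \frac{13570}{200829707} - 33 \cdot 104 = \frac{13570}{200829707} - 3432 = - \frac{689247540854}{200829707} \approx -3432.0$)
$B{\left(Q \right)} l = \left(-1 + 1\right) \left(- \frac{689247540854}{200829707}\right) = 0 \left(- \frac{689247540854}{200829707}\right) = 0$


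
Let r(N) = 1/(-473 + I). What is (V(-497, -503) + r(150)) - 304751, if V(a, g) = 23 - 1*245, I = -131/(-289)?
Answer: -41648943007/136566 ≈ -3.0497e+5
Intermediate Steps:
I = 131/289 (I = -131*(-1/289) = 131/289 ≈ 0.45329)
r(N) = -289/136566 (r(N) = 1/(-473 + 131/289) = 1/(-136566/289) = -289/136566)
V(a, g) = -222 (V(a, g) = 23 - 245 = -222)
(V(-497, -503) + r(150)) - 304751 = (-222 - 289/136566) - 304751 = -30317941/136566 - 304751 = -41648943007/136566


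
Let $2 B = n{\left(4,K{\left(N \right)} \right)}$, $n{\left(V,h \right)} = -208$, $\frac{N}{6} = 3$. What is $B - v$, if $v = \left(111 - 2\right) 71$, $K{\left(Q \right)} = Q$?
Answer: $-7843$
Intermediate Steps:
$N = 18$ ($N = 6 \cdot 3 = 18$)
$B = -104$ ($B = \frac{1}{2} \left(-208\right) = -104$)
$v = 7739$ ($v = 109 \cdot 71 = 7739$)
$B - v = -104 - 7739 = -7843$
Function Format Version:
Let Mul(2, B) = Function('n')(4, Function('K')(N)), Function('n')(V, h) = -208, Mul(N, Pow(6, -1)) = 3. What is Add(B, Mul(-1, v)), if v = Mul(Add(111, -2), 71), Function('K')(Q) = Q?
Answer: -7843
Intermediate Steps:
N = 18 (N = Mul(6, 3) = 18)
B = -104 (B = Mul(Rational(1, 2), -208) = -104)
v = 7739 (v = Mul(109, 71) = 7739)
Add(B, Mul(-1, v)) = Add(-104, Mul(-1, 7739)) = Add(-104, -7739) = -7843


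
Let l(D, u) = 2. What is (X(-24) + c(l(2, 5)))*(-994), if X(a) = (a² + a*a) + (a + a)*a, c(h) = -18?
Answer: -2272284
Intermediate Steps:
X(a) = 4*a² (X(a) = (a² + a²) + (2*a)*a = 2*a² + 2*a² = 4*a²)
(X(-24) + c(l(2, 5)))*(-994) = (4*(-24)² - 18)*(-994) = (4*576 - 18)*(-994) = (2304 - 18)*(-994) = 2286*(-994) = -2272284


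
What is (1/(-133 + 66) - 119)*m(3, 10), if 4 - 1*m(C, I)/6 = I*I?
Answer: 4593024/67 ≈ 68553.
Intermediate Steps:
m(C, I) = 24 - 6*I² (m(C, I) = 24 - 6*I*I = 24 - 6*I²)
(1/(-133 + 66) - 119)*m(3, 10) = (1/(-133 + 66) - 119)*(24 - 6*10²) = (1/(-67) - 119)*(24 - 6*100) = (-1/67 - 119)*(24 - 600) = -7974/67*(-576) = 4593024/67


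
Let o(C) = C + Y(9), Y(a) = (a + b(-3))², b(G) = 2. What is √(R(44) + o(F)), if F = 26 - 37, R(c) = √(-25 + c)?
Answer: √(110 + √19) ≈ 10.694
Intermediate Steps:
Y(a) = (2 + a)² (Y(a) = (a + 2)² = (2 + a)²)
F = -11
o(C) = 121 + C (o(C) = C + (2 + 9)² = C + 11² = C + 121 = 121 + C)
√(R(44) + o(F)) = √(√(-25 + 44) + (121 - 11)) = √(√19 + 110) = √(110 + √19)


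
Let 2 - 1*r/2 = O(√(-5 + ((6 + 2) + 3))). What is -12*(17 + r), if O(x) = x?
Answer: -252 + 24*√6 ≈ -193.21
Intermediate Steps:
r = 4 - 2*√6 (r = 4 - 2*√(-5 + ((6 + 2) + 3)) = 4 - 2*√(-5 + (8 + 3)) = 4 - 2*√(-5 + 11) = 4 - 2*√6 ≈ -0.89898)
-12*(17 + r) = -12*(17 + (4 - 2*√6)) = -12*(21 - 2*√6) = -252 + 24*√6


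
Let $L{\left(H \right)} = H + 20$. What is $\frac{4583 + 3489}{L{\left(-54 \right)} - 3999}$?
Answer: $- \frac{8072}{4033} \approx -2.0015$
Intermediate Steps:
$L{\left(H \right)} = 20 + H$
$\frac{4583 + 3489}{L{\left(-54 \right)} - 3999} = \frac{4583 + 3489}{\left(20 - 54\right) - 3999} = \frac{8072}{-34 - 3999} = \frac{8072}{-4033} = 8072 \left(- \frac{1}{4033}\right) = - \frac{8072}{4033}$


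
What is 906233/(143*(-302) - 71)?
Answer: -906233/43257 ≈ -20.950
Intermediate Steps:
906233/(143*(-302) - 71) = 906233/(-43186 - 71) = 906233/(-43257) = 906233*(-1/43257) = -906233/43257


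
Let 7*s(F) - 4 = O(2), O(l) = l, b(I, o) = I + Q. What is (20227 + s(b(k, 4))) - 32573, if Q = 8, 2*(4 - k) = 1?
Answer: -86416/7 ≈ -12345.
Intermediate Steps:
k = 7/2 (k = 4 - ½*1 = 4 - ½ = 7/2 ≈ 3.5000)
b(I, o) = 8 + I (b(I, o) = I + 8 = 8 + I)
s(F) = 6/7 (s(F) = 4/7 + (⅐)*2 = 4/7 + 2/7 = 6/7)
(20227 + s(b(k, 4))) - 32573 = (20227 + 6/7) - 32573 = 141595/7 - 32573 = -86416/7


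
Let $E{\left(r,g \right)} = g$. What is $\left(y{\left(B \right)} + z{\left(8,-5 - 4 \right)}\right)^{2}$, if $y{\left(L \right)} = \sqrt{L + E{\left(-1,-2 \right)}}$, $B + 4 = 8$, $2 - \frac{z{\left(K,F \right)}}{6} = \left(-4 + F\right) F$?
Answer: $\left(690 - \sqrt{2}\right)^{2} \approx 4.7415 \cdot 10^{5}$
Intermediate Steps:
$z{\left(K,F \right)} = 12 - 6 F \left(-4 + F\right)$ ($z{\left(K,F \right)} = 12 - 6 \left(-4 + F\right) F = 12 - 6 F \left(-4 + F\right)$)
$B = 4$ ($B = -4 + 8 = 4$)
$y{\left(L \right)} = \sqrt{-2 + L}$ ($y{\left(L \right)} = \sqrt{L - 2} = \sqrt{-2 + L}$)
$\left(y{\left(B \right)} + z{\left(8,-5 - 4 \right)}\right)^{2} = \left(\sqrt{-2 + 4} + \left(12 - 6 \left(-5 - 4\right)^{2} + 24 \left(-5 - 4\right)\right)\right)^{2} = \left(\sqrt{2} + \left(12 - 6 \left(-5 - 4\right)^{2} + 24 \left(-5 - 4\right)\right)\right)^{2} = \left(\sqrt{2} + \left(12 - 6 \left(-9\right)^{2} + 24 \left(-9\right)\right)\right)^{2} = \left(\sqrt{2} - 690\right)^{2} = \left(-690 + \sqrt{2}\right)^{2}$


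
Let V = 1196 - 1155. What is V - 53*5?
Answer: -224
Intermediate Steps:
V = 41
V - 53*5 = 41 - 53*5 = 41 - 1*265 = 41 - 265 = -224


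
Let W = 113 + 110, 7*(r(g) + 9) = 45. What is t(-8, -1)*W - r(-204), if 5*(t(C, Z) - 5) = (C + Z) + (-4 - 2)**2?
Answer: 81262/35 ≈ 2321.8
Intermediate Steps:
r(g) = -18/7 (r(g) = -9 + (1/7)*45 = -9 + 45/7 = -18/7)
t(C, Z) = 61/5 + C/5 + Z/5 (t(C, Z) = 5 + ((C + Z) + (-4 - 2)**2)/5 = 5 + ((C + Z) + (-6)**2)/5 = 5 + ((C + Z) + 36)/5 = 5 + (36 + C + Z)/5 = 5 + (36/5 + C/5 + Z/5) = 61/5 + C/5 + Z/5)
W = 223
t(-8, -1)*W - r(-204) = (61/5 + (1/5)*(-8) + (1/5)*(-1))*223 - 1*(-18/7) = (61/5 - 8/5 - 1/5)*223 + 18/7 = (52/5)*223 + 18/7 = 11596/5 + 18/7 = 81262/35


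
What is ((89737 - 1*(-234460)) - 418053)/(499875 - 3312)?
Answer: -93856/496563 ≈ -0.18901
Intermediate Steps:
((89737 - 1*(-234460)) - 418053)/(499875 - 3312) = ((89737 + 234460) - 418053)/496563 = (324197 - 418053)*(1/496563) = -93856*1/496563 = -93856/496563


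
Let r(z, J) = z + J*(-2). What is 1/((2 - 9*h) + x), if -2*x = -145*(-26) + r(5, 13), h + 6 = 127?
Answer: -2/5923 ≈ -0.00033767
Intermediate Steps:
h = 121 (h = -6 + 127 = 121)
r(z, J) = z - 2*J
x = -3749/2 (x = -(-145*(-26) + (5 - 2*13))/2 = -(3770 + (5 - 26))/2 = -(3770 - 21)/2 = -½*3749 = -3749/2 ≈ -1874.5)
1/((2 - 9*h) + x) = 1/((2 - 9*121) - 3749/2) = 1/((2 - 1089) - 3749/2) = 1/(-1087 - 3749/2) = 1/(-5923/2) = -2/5923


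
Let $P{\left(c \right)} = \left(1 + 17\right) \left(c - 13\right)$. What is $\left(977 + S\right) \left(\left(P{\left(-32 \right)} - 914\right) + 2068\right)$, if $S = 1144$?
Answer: $729624$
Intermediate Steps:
$P{\left(c \right)} = -234 + 18 c$ ($P{\left(c \right)} = 18 \left(-13 + c\right) = -234 + 18 c$)
$\left(977 + S\right) \left(\left(P{\left(-32 \right)} - 914\right) + 2068\right) = \left(977 + 1144\right) \left(\left(\left(-234 + 18 \left(-32\right)\right) - 914\right) + 2068\right) = 2121 \left(\left(\left(-234 - 576\right) - 914\right) + 2068\right) = 2121 \left(\left(-810 - 914\right) + 2068\right) = 2121 \left(-1724 + 2068\right) = 2121 \cdot 344 = 729624$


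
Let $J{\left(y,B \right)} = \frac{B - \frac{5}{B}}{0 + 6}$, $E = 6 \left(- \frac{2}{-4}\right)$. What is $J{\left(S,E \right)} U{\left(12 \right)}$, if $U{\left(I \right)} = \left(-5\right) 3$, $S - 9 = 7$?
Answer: $- \frac{10}{3} \approx -3.3333$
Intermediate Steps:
$S = 16$ ($S = 9 + 7 = 16$)
$E = 3$ ($E = 6 \left(\left(-2\right) \left(- \frac{1}{4}\right)\right) = 6 \cdot \frac{1}{2} = 3$)
$J{\left(y,B \right)} = - \frac{5}{6 B} + \frac{B}{6}$ ($J{\left(y,B \right)} = \frac{B - \frac{5}{B}}{6} = \left(B - \frac{5}{B}\right) \frac{1}{6} = - \frac{5}{6 B} + \frac{B}{6}$)
$U{\left(I \right)} = -15$
$J{\left(S,E \right)} U{\left(12 \right)} = \frac{-5 + 3^{2}}{6 \cdot 3} \left(-15\right) = \frac{1}{6} \cdot \frac{1}{3} \left(-5 + 9\right) \left(-15\right) = \frac{1}{6} \cdot \frac{1}{3} \cdot 4 \left(-15\right) = \frac{2}{9} \left(-15\right) = - \frac{10}{3}$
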